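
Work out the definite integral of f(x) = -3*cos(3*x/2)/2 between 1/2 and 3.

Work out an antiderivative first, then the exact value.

Antiderivative: F(x) = -sin(3*x/2); value = sin(3/4) - sin(9/2)

Since d/dx undoes antidifferentiation here, F'(x) = f(x) is required of F(x).
F(x) = -sin(3*x/2) is an antiderivative of f.
Check: d/dx[-sin(3*x/2)] = -3*cos(3*x/2)/2 = f(x).
F(3) = -sin(9/2); F(1/2) = -sin(3/4).
Integral = F(3) - F(1/2) = sin(3/4) - sin(9/2).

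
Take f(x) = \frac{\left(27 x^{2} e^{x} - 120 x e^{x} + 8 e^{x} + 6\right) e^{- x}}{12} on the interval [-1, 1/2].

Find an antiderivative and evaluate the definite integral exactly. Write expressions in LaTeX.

Whatever form F(x) takes, F'(x) = f(x) is non-negotiable.
F(x) = \frac{\left(9 x^{3} e^{x} - 60 x^{2} e^{x} + 8 x e^{x} + 6 e^{x} - 6\right) e^{- x}}{12} is an antiderivative of f.
Check: d/dx[\frac{\left(9 x^{3} e^{x} - 60 x^{2} e^{x} + 8 x e^{x} + 6 e^{x} - 6\right) e^{- x}}{12}] = \frac{\left(27 x^{2} e^{x} - 120 x e^{x} + 8 e^{x} + 6\right) e^{- x}}{12} = f(x).
F(1/2) = - \frac{31}{96} - \frac{1}{2 e^{\frac{1}{2}}}; F(-1) = - \frac{71}{12} - \frac{e}{2}.
Integral = F(1/2) - F(-1) = - \frac{1}{2 e^{\frac{1}{2}}} + \frac{e}{2} + \frac{179}{32}.

Antiderivative: F(x) = \frac{\left(9 x^{3} e^{x} - 60 x^{2} e^{x} + 8 x e^{x} + 6 e^{x} - 6\right) e^{- x}}{12}; value = - \frac{1}{2 e^{\frac{1}{2}}} + \frac{e}{2} + \frac{179}{32}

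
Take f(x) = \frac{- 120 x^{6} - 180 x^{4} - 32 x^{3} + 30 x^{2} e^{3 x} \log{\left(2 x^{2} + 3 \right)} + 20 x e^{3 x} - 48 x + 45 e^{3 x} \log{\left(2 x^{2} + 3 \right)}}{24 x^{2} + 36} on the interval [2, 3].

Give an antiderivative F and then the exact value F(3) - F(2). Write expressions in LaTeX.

Since d/dx undoes antidifferentiation here, F'(x) = f(x) is required of F(x).
F(x) = - x^{5} - \frac{2 x^{2}}{3} + \frac{5 e^{3 x} \log{\left(2 x^{2} + 3 \right)}}{12} is an antiderivative of f.
Check: d/dx[- x^{5} - \frac{2 x^{2}}{3} + \frac{5 e^{3 x} \log{\left(2 x^{2} + 3 \right)}}{12}] = \frac{- 120 x^{6} - 180 x^{4} - 32 x^{3} + 30 x^{2} e^{3 x} \log{\left(2 x^{2} + 3 \right)} + 20 x e^{3 x} - 48 x + 45 e^{3 x} \log{\left(2 x^{2} + 3 \right)}}{24 x^{2} + 36} = f(x).
F(3) = -249 + \frac{5 e^{9} \log{\left(21 \right)}}{12}; F(2) = - \frac{104}{3} + \frac{5 e^{6} \log{\left(11 \right)}}{12}.
Integral = F(3) - F(2) = - \frac{5 e^{6} \log{\left(11 \right)}}{12} - \frac{643}{3} + \frac{5 e^{9} \log{\left(21 \right)}}{12}.

Antiderivative: F(x) = - x^{5} - \frac{2 x^{2}}{3} + \frac{5 e^{3 x} \log{\left(2 x^{2} + 3 \right)}}{12}; value = - \frac{5 e^{6} \log{\left(11 \right)}}{12} - \frac{643}{3} + \frac{5 e^{9} \log{\left(21 \right)}}{12}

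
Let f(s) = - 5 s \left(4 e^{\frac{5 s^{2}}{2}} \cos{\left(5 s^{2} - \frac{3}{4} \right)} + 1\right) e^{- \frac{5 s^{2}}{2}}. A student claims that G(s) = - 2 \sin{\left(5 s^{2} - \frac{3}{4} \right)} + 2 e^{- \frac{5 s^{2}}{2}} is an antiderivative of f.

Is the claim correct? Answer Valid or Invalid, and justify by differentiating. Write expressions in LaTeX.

Invalid: d/ds[G] - f = - 5 s e^{- \frac{5 s^{2}}{2}}, which is not 0.

d/ds[G] = \left(- 20 s e^{\frac{5 s^{2}}{2}} \cos{\left(5 s^{2} - \frac{3}{4} \right)} - 10 s\right) e^{- \frac{5 s^{2}}{2}}
d/ds[G] - f(s) = - 5 s e^{- \frac{5 s^{2}}{2}} != 0.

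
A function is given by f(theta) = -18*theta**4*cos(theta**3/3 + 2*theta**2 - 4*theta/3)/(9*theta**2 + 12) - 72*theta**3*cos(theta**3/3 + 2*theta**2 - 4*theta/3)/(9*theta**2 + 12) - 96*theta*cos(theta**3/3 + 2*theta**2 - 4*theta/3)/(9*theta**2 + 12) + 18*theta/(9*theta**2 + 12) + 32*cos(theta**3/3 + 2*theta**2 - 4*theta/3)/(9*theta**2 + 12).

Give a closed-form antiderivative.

Integrate term by term and add the pieces.
Check: d/dtheta[log(theta**2 + 4/3) - 2*sin(theta**3/3 + 2*theta**2 - 4*theta/3)] = (-18*theta**4*cos(theta**3/3 + 2*theta**2 - 4*theta/3) - 72*theta**3*cos(theta**3/3 + 2*theta**2 - 4*theta/3) - 96*theta*cos(theta**3/3 + 2*theta**2 - 4*theta/3) + 18*theta + 32*cos(theta**3/3 + 2*theta**2 - 4*theta/3))/(9*theta**2 + 12), which equals f(theta).

An antiderivative is F(theta) = log(theta**2 + 4/3) - 2*sin(theta**3/3 + 2*theta**2 - 4*theta/3).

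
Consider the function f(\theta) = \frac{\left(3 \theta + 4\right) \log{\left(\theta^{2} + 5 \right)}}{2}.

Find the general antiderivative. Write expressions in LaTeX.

Check any antiderivative F(\theta) by computing F'(\theta) and comparing it with f(\theta).
Check: d/d\theta[\frac{3 \theta^{2} \log{\left(\theta^{2} + 5 \right)}}{4} - \frac{3 \theta^{2}}{4} + 2 \theta \log{\left(\theta^{2} + 5 \right)} - 4 \theta + \frac{15 \log{\left(\theta^{2} + 5 \right)}}{4} + 4 \sqrt{5} \operatorname{atan}{\left(\frac{\sqrt{5} \theta}{5} \right)}] = \frac{3 \theta \log{\left(\theta^{2} + 5 \right)}}{2} + 2 \log{\left(\theta^{2} + 5 \right)}, which equals f(\theta).

F(\theta) = \frac{3 \theta^{2} \log{\left(\theta^{2} + 5 \right)}}{4} - \frac{3 \theta^{2}}{4} + 2 \theta \log{\left(\theta^{2} + 5 \right)} - 4 \theta + \frac{15 \log{\left(\theta^{2} + 5 \right)}}{4} + 4 \sqrt{5} \operatorname{atan}{\left(\frac{\sqrt{5} \theta}{5} \right)} + C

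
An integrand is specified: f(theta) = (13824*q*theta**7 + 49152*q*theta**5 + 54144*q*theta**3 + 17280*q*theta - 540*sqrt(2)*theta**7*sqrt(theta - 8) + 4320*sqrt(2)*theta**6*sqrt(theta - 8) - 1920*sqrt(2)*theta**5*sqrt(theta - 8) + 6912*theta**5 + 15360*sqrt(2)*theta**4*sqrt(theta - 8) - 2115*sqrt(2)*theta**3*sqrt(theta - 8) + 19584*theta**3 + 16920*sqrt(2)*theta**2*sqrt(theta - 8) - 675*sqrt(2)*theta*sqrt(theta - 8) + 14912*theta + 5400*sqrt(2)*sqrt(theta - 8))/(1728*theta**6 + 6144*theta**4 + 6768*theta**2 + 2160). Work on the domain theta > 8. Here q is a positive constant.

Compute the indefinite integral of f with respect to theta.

Differentiate the proposed F(theta) back; it has to land on f(theta) exactly.
Check: d/dtheta[(96*sqrt(2)*q*theta**4 + 144*sqrt(2)*q*theta**2 - 6*theta**4*sqrt(theta - 8) + 96*theta**3*sqrt(theta - 8) - 393*theta**2*sqrt(theta - 8) + 48*sqrt(2)*theta**2*log(3*theta**2 + 5/3) + 144*theta*sqrt(theta - 8) - 576*sqrt(theta - 8) + 72*sqrt(2)*log(3*theta**2 + 5/3) + 8*sqrt(2))/(24*sqrt(2)*theta**2 + 36*sqrt(2))] = (13824*q*theta**7*sqrt(theta - 8) + 49152*q*theta**5*sqrt(theta - 8) + 54144*q*theta**3*sqrt(theta - 8) + 17280*q*theta*sqrt(theta - 8) - 540*sqrt(2)*theta**8 + 8640*sqrt(2)*theta**7 - 36480*sqrt(2)*theta**6 + 6912*theta**5*sqrt(theta - 8) + 30720*sqrt(2)*theta**5 - 124995*sqrt(2)*theta**4 + 19584*theta**3*sqrt(theta - 8) + 33840*sqrt(2)*theta**3 - 136035*sqrt(2)*theta**2 + 14912*theta*sqrt(theta - 8) + 10800*sqrt(2)*theta - 43200*sqrt(2))/(1728*theta**6*sqrt(theta - 8) + 6144*theta**4*sqrt(theta - 8) + 6768*theta**2*sqrt(theta - 8) + 2160*sqrt(theta - 8)), which equals f(theta).

F(theta) = (96*sqrt(2)*q*theta**4 + 144*sqrt(2)*q*theta**2 - 6*theta**4*sqrt(theta - 8) + 96*theta**3*sqrt(theta - 8) - 393*theta**2*sqrt(theta - 8) + 48*sqrt(2)*theta**2*log(3*theta**2 + 5/3) + 144*theta*sqrt(theta - 8) - 576*sqrt(theta - 8) + 72*sqrt(2)*log(3*theta**2 + 5/3) + 8*sqrt(2))/(24*sqrt(2)*theta**2 + 36*sqrt(2)) + C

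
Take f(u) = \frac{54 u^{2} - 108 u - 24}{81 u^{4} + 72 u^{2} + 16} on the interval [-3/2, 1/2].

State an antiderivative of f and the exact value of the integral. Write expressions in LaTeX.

Antiderivative: F(u) = \frac{6 \left(1 - u\right)}{9 u^{2} + 4}; value = - \frac{336}{2425}

Recognize the product-rule pattern: f = v'r + vr' with v = \frac{1}{3 u^{2} + \frac{4}{3}}, r = 2 - 2 u, so integration by parts undoes it.
F(u) = \frac{6 \left(1 - u\right)}{9 u^{2} + 4} is an antiderivative of f.
Check: d/du[\frac{6 \left(1 - u\right)}{9 u^{2} + 4}] = \frac{54 u^{2} - 108 u - 24}{81 u^{4} + 72 u^{2} + 16} = f(u).
F(1/2) = \frac{12}{25}; F(-3/2) = \frac{60}{97}.
Integral = F(1/2) - F(-3/2) = - \frac{336}{2425}.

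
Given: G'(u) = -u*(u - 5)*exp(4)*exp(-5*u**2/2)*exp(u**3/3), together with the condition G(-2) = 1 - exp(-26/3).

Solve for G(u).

G(u) = 1 - exp(4)*exp(-5*u**2/2)*exp(u**3/3)

G'(u) matches the chain-rule pattern g'(h)*h' with inner function h(u) = u**3/3 - 5*u**2/2 + 4; substituting w = h(u) collapses the integral.
A general antiderivative is -exp(u**3/3 - 5*u**2/2 + 4) + C.
The condition gives C = 1 - exp(-26/3) - (-exp(-26/3)) = 1.
So G(u) = 1 - exp(4)*exp(-5*u**2/2)*exp(u**3/3).
Check: d/du[1 - exp(4)*exp(-5*u**2/2)*exp(u**3/3)] = (-u**2*exp(4)*exp(u**3/3) + 5*u*exp(4)*exp(u**3/3))*exp(-5*u**2/2), which equals G'(u).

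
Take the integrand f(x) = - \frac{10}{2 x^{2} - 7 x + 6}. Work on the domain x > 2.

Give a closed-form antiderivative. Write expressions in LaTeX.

Factor the denominator (\left(x - 2\right) \left(2 x - 3\right)) and decompose: f = \frac{20}{2 x - 3} - \frac{10}{x - 2}; each piece integrates to a log, atan, or power term.
Check: d/dx[- 10 \log{\left(x - 2 \right)} + 10 \log{\left(x - \frac{3}{2} \right)}] = - \frac{10}{2 x^{2} - 7 x + 6} = f(x).

An antiderivative is F(x) = - 10 \log{\left(x - 2 \right)} + 10 \log{\left(x - \frac{3}{2} \right)}.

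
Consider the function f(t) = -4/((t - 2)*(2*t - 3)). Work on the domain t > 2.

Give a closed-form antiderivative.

The denominator factors as (t - 2)*(2*t - 3); partial fractions split f into directly integrable pieces: 8/(2*t - 3) - 4/(t - 2).
Check: d/dt[-4*(log(t - 2) - log(t - 3/2))] = -4/(2*t**2 - 7*t + 6), which equals f(t).

An antiderivative is F(t) = -4*(log(t - 2) - log(t - 3/2)).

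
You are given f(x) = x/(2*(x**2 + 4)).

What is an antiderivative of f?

The substitution u = x**2/2 + 2 works: f is exactly (dF/du)*(du/dx) for that inner function.
Check: d/dx[log(x**2/2 + 2)/4] = x/(2*x**2 + 8), which equals f(x).

An antiderivative is F(x) = log(x**2/2 + 2)/4.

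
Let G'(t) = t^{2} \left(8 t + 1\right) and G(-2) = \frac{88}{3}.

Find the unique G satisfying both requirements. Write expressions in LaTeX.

G(t) = 2 t^{4} + \frac{t^{3}}{3}

Differentiate the proposed G(t) back; it has to land on the given G'(t).
A general antiderivative is 2 t^{4} + \frac{t^{3}}{3} + 1 + C.
The condition gives C = \frac{88}{3} - (\frac{91}{3}) = -1.
So G(t) = 2 t^{4} + \frac{t^{3}}{3}.
Check: d/dt[2 t^{4} + \frac{t^{3}}{3}] = 8 t^{3} + t^{2}, which equals G'(t).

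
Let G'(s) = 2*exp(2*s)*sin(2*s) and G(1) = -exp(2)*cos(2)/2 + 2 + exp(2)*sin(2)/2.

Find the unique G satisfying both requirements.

G(s) = exp(2*s)*sin(2*s)/2 - exp(2*s)*cos(2*s)/2 + 2

A candidate passes only if d/ds[G] lands on the given G'(s) exactly.
A general antiderivative is exp(2*s)*sin(2*s)/2 - exp(2*s)*cos(2*s)/2 + C.
The condition gives C = -exp(2)*cos(2)/2 + 2 + exp(2)*sin(2)/2 - (-exp(2)*cos(2)/2 + exp(2)*sin(2)/2) = 2.
So G(s) = exp(2*s)*sin(2*s)/2 - exp(2*s)*cos(2*s)/2 + 2.
Check: d/ds[exp(2*s)*sin(2*s)/2 - exp(2*s)*cos(2*s)/2 + 2] = 2*exp(2*s)*sin(2*s) = G'(s).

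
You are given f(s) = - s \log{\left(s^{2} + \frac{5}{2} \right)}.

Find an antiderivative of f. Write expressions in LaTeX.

For F(s) to be correct the identity F'(s) - f(s) = 0 must hold.
Check: d/ds[- \frac{s^{2} \log{\left(s^{2} + \frac{5}{2} \right)}}{2} + \frac{s^{2}}{2} - \frac{5 \log{\left(2 s^{2} + 5 \right)}}{4}] = - s \log{\left(s^{2} + \frac{5}{2} \right)} = f(s).

An antiderivative is F(s) = - \frac{s^{2} \log{\left(s^{2} + \frac{5}{2} \right)}}{2} + \frac{s^{2}}{2} - \frac{5 \log{\left(2 s^{2} + 5 \right)}}{4}.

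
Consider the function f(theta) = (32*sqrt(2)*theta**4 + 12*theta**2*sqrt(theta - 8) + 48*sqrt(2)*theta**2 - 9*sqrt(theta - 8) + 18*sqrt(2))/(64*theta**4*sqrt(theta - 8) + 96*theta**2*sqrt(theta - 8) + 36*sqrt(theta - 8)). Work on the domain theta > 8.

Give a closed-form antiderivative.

An antiderivative is F(theta) = (32*theta**2*sqrt(theta - 8) - 3*sqrt(2)*theta + 24*sqrt(theta - 8))/(16*sqrt(2)*theta**2 + 12*sqrt(2)).

Whatever form F(theta) takes, F'(theta) = f(theta) is non-negotiable.
Check: d/dtheta[(32*theta**2*sqrt(theta - 8) - 3*sqrt(2)*theta + 24*sqrt(theta - 8))/(16*sqrt(2)*theta**2 + 12*sqrt(2))] = (32*sqrt(2)*theta**4 + 12*theta**2*sqrt(theta - 8) + 48*sqrt(2)*theta**2 - 9*sqrt(theta - 8) + 18*sqrt(2))/(64*theta**4*sqrt(theta - 8) + 96*theta**2*sqrt(theta - 8) + 36*sqrt(theta - 8)) = f(theta).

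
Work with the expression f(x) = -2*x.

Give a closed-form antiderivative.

Recover f(x) by differentiating a candidate F(x); any mismatch rules it out.
Check: d/dx[-x**2] = -2*x = f(x).

An antiderivative is F(x) = -x**2.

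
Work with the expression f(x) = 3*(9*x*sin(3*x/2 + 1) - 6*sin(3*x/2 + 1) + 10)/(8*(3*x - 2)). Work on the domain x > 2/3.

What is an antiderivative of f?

An antiderivative is F(x) = 5*log(3*x - 2)/4 - 3*cos(3*x/2 + 1)/4.

A first test for any F(x): its x-derivative must equal f(x) identically.
Check: d/dx[5*log(3*x - 2)/4 - 3*cos(3*x/2 + 1)/4] = (27*x*sin(3*x/2 + 1) - 18*sin(3*x/2 + 1) + 30)/(24*x - 16), which equals f(x).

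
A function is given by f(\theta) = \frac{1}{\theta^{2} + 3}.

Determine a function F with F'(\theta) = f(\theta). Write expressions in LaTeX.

Whatever form F(\theta) takes, F'(\theta) = f(\theta) is non-negotiable.
Check: d/d\theta[\frac{\sqrt{3} \operatorname{atan}{\left(\frac{\sqrt{3} \theta}{3} \right)}}{3}] = \frac{1}{\theta^{2} + 3} = f(\theta).

An antiderivative is F(\theta) = \frac{\sqrt{3} \operatorname{atan}{\left(\frac{\sqrt{3} \theta}{3} \right)}}{3}.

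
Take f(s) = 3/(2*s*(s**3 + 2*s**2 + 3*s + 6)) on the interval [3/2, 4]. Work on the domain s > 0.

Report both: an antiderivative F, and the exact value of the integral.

Factor the denominator (2*s*(s + 2)*(s**2 + 3)) and decompose: f = -(2*s + 3)/(14*(s**2 + 3)) - 3/(28*(s + 2)) + 1/(4*s); each piece integrates to a log, atan, or power term.
F(s) = log(s)/4 - 3*log(s + 2)/28 - log(s**2 + 3)/14 - sqrt(3)*atan(sqrt(3)*s/3)/14 is an antiderivative of f.
Check: d/ds[log(s)/4 - 3*log(s + 2)/28 - log(s**2 + 3)/14 - sqrt(3)*atan(sqrt(3)*s/3)/14] = 3/(2*s**4 + 4*s**3 + 6*s**2 + 12*s), which equals f(s).
F(4) = -log(19)/14 - 3*log(6)/28 - sqrt(3)*atan(4*sqrt(3)/3)/14 + log(4)/4; F(3/2) = -3*log(7/2)/28 - log(21/4)/14 - sqrt(3)*atan(sqrt(3)/2)/14 + log(3/2)/4.
Integral = F(4) - F(3/2) = -log(19)/14 - 3*log(6)/28 - sqrt(3)*atan(4*sqrt(3)/3)/14 - log(3/2)/4 + sqrt(3)*atan(sqrt(3)/2)/14 + log(21/4)/14 + 3*log(7/2)/28 + log(4)/4.

Antiderivative: F(s) = log(s)/4 - 3*log(s + 2)/28 - log(s**2 + 3)/14 - sqrt(3)*atan(sqrt(3)*s/3)/14; value = -log(19)/14 - 3*log(6)/28 - sqrt(3)*atan(4*sqrt(3)/3)/14 - log(3/2)/4 + sqrt(3)*atan(sqrt(3)/2)/14 + log(21/4)/14 + 3*log(7/2)/28 + log(4)/4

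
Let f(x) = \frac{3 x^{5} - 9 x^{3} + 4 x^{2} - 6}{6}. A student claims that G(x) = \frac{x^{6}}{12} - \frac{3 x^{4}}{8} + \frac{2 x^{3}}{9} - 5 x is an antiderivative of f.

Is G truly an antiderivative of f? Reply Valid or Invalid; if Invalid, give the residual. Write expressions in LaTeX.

Invalid: d/dx[G] - f = -4, which is not 0.

d/dx[G] = \frac{x^{5}}{2} - \frac{3 x^{3}}{2} + \frac{2 x^{2}}{3} - 5
d/dx[G] - f(x) = -4 != 0.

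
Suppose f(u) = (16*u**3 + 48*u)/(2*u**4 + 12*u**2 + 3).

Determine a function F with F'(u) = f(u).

An antiderivative is F(u) = 2*log(2*u**4/3 + 4*u**2 + 1).

The substitution w = 2*u**4/3 + 4*u**2 + 1 works: f is exactly (dF/dw)*(dw/du) for that inner function.
Check: d/du[2*log(2*u**4/3 + 4*u**2 + 1)] = (16*u**3 + 48*u)/(2*u**4 + 12*u**2 + 3) = f(u).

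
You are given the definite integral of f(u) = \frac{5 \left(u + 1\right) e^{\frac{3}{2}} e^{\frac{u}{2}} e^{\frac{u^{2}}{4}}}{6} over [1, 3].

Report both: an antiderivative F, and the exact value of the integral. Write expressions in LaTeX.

f matches the chain-rule pattern g'(h)*h' with inner function h(u) = \frac{u^{2}}{4} + \frac{u}{2} + \frac{3}{2}; substituting w = h(u) collapses the integral.
F(u) = \frac{5 e^{\frac{u^{2}}{4} + \frac{u}{2} + \frac{3}{2}}}{3} is an antiderivative of f.
Check: d/du[\frac{5 e^{\frac{u^{2}}{4} + \frac{u}{2} + \frac{3}{2}}}{3}] = \frac{5 u e^{\frac{3}{2}} e^{\frac{u}{2}} e^{\frac{u^{2}}{4}}}{6} + \frac{5 e^{\frac{3}{2}} e^{\frac{u}{2}} e^{\frac{u^{2}}{4}}}{6}, which equals f(u).
F(3) = \frac{5 e^{\frac{21}{4}}}{3}; F(1) = \frac{5 e^{\frac{9}{4}}}{3}.
Integral = F(3) - F(1) = - \frac{5 e^{\frac{9}{4}}}{3} + \frac{5 e^{\frac{21}{4}}}{3}.

Antiderivative: F(u) = \frac{5 e^{\frac{u^{2}}{4} + \frac{u}{2} + \frac{3}{2}}}{3}; value = - \frac{5 e^{\frac{9}{4}}}{3} + \frac{5 e^{\frac{21}{4}}}{3}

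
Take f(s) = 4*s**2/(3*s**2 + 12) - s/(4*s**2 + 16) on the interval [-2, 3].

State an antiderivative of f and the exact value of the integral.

Antiderivative: F(s) = 4*s/3 - log(s**2 + 4)/8 - 8*atan(s/2)/3; value = -8*atan(3/2)/3 - 2*pi/3 - log(13)/8 + log(8)/8 + 20/3

The integrand splits into summands that can be handled one at a time.
F(s) = 4*s/3 - log(s**2 + 4)/8 - 8*atan(s/2)/3 is an antiderivative of f.
Check: d/ds[4*s/3 - log(s**2 + 4)/8 - 8*atan(s/2)/3] = (16*s**2 - 3*s)/(12*s**2 + 48), which equals f(s).
F(3) = -8*atan(3/2)/3 - log(13)/8 + 4; F(-2) = -8/3 - log(8)/8 + 2*pi/3.
Integral = F(3) - F(-2) = -8*atan(3/2)/3 - 2*pi/3 - log(13)/8 + log(8)/8 + 20/3.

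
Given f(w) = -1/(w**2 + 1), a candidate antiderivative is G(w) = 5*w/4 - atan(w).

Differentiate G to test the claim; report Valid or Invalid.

d/dw[G] = (5*w**2 + 1)/(4*w**2 + 4)
d/dw[G] - f(w) = 5/4 != 0.

Invalid: d/dw[G] - f = 5/4, which is not 0.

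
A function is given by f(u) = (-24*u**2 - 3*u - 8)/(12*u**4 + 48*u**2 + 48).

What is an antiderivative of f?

An antiderivative is F(u) = -(14*sqrt(2)*u**2*atan(sqrt(2)*u/2) - 20*u + 28*sqrt(2)*atan(sqrt(2)*u/2) - 3)/(24*(u**2 + 2)).

Since d/du undoes antidifferentiation here, F'(u) = f(u) is required of F(u).
Check: d/du[-(14*sqrt(2)*u**2*atan(sqrt(2)*u/2) - 20*u + 28*sqrt(2)*atan(sqrt(2)*u/2) - 3)/(24*(u**2 + 2))] = (-24*u**2 - 3*u - 8)/(12*u**4 + 48*u**2 + 48) = f(u).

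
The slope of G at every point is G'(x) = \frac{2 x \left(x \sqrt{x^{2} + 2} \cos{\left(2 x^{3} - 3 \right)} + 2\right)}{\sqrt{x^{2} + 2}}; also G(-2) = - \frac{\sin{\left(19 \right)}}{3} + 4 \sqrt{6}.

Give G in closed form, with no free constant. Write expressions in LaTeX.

G(x) = \frac{12 \sqrt{x^{2} + 2} + \sin{\left(2 x^{3} - 3 \right)}}{3}

Check a candidate G(x) by differentiating: d/dx[G] must match the given G'(x).
A general antiderivative is 4 \sqrt{x^{2} + 2} + \frac{\sin{\left(2 x^{3} - 3 \right)}}{3} + C.
The condition gives C = - \frac{\sin{\left(19 \right)}}{3} + 4 \sqrt{6} - (- \frac{\sin{\left(19 \right)}}{3} + 4 \sqrt{6}) = 0.
So G(x) = \frac{12 \sqrt{x^{2} + 2} + \sin{\left(2 x^{3} - 3 \right)}}{3}.
Check: d/dx[\frac{12 \sqrt{x^{2} + 2} + \sin{\left(2 x^{3} - 3 \right)}}{3}] = \frac{2 x^{2} \sqrt{x^{2} + 2} \cos{\left(2 x^{3} - 3 \right)} + 4 x}{\sqrt{x^{2} + 2}}, which equals G'(x).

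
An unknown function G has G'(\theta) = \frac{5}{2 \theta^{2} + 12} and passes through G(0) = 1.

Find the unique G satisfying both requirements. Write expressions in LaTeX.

Check a candidate G(\theta) by differentiating: d/d\theta[G] must match the given G'(\theta).
A general antiderivative is \frac{5 \sqrt{6} \operatorname{atan}{\left(\frac{\sqrt{6} \theta}{6} \right)}}{12} + C.
The condition gives C = 1 - (0) = 1.
So G(\theta) = \frac{5 \sqrt{6} \operatorname{atan}{\left(\frac{\sqrt{6} \theta}{6} \right)}}{12} + 1.
Check: d/d\theta[\frac{5 \sqrt{6} \operatorname{atan}{\left(\frac{\sqrt{6} \theta}{6} \right)}}{12} + 1] = \frac{5}{2 \theta^{2} + 12} = G'(\theta).

G(\theta) = \frac{5 \sqrt{6} \operatorname{atan}{\left(\frac{\sqrt{6} \theta}{6} \right)}}{12} + 1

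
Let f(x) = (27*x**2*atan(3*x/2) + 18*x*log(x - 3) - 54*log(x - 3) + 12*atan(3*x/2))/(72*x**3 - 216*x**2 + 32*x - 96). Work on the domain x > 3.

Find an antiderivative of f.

An antiderivative is F(x) = 3*log(x - 3)*atan(3*x/2)/8.

Recognize the product-rule pattern: f = u'v + uv' with u = 3*atan(3*x/2)/8, v = log(x - 3), so integration by parts undoes it.
Check: d/dx[3*log(x - 3)*atan(3*x/2)/8] = (27*x**2*atan(3*x/2) + 18*x*log(x - 3) - 54*log(x - 3) + 12*atan(3*x/2))/(72*x**3 - 216*x**2 + 32*x - 96) = f(x).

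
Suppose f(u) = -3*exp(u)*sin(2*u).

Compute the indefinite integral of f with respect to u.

Since d/du undoes antidifferentiation here, F'(u) = f(u) is required of F(u).
Check: d/du[-3*exp(u)*sin(2*u)/5 + 6*exp(u)*cos(2*u)/5] = -3*exp(u)*sin(2*u) = f(u).

F(u) = -3*exp(u)*sin(2*u)/5 + 6*exp(u)*cos(2*u)/5 + C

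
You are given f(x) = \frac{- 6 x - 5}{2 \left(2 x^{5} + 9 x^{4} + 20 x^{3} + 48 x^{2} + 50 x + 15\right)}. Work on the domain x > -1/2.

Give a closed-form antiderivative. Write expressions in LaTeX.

An antiderivative is F(x) = \frac{- 64 \log{\left(x + \frac{1}{2} \right)} - 35 \log{\left(x + 1 \right)} + 39 \log{\left(x + 3 \right)} + 30 \log{\left(x^{2} + 5 \right)} + 10 \sqrt{5} \operatorname{atan}{\left(\frac{\sqrt{5} x}{5} \right)}}{840}.

Factor the denominator (2 \left(x + 1\right) \left(x + 3\right) \left(2 x + 1\right) \left(x^{2} + 5\right)) and decompose: f = \frac{6 x + 5}{84 \left(x^{2} + 5\right)} - \frac{16}{105 \left(2 x + 1\right)} + \frac{13}{280 \left(x + 3\right)} - \frac{1}{24 \left(x + 1\right)}; each piece integrates to a log, atan, or power term.
Check: d/dx[\frac{- 64 \log{\left(x + \frac{1}{2} \right)} - 35 \log{\left(x + 1 \right)} + 39 \log{\left(x + 3 \right)} + 30 \log{\left(x^{2} + 5 \right)} + 10 \sqrt{5} \operatorname{atan}{\left(\frac{\sqrt{5} x}{5} \right)}}{840}] = \frac{- 6 x - 5}{4 x^{5} + 18 x^{4} + 40 x^{3} + 96 x^{2} + 100 x + 30}, which equals f(x).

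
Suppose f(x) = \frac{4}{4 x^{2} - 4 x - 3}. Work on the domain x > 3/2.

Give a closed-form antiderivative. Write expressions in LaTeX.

The denominator factors as \left(2 x - 3\right) \left(2 x + 1\right); partial fractions split f into directly integrable pieces: - \frac{1}{2 x + 1} + \frac{1}{2 x - 3}.
Check: d/dx[\frac{\log{\left(x - \frac{3}{2} \right)} - \log{\left(x + \frac{1}{2} \right)}}{2}] = \frac{4}{4 x^{2} - 4 x - 3} = f(x).

An antiderivative is F(x) = \frac{\log{\left(x - \frac{3}{2} \right)} - \log{\left(x + \frac{1}{2} \right)}}{2}.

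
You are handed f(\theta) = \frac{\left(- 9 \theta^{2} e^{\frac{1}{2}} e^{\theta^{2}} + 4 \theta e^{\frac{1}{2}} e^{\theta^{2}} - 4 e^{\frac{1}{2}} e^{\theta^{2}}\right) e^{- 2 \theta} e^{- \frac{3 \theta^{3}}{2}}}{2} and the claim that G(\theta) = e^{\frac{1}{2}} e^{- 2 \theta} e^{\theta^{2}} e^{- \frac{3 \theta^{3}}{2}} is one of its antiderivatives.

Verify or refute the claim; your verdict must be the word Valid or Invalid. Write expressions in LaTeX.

Valid - differentiating G returns exactly f.

d/d\theta[G] = \frac{\left(- 9 \theta^{2} e^{\frac{1}{2}} e^{\theta^{2}} + 4 \theta e^{\frac{1}{2}} e^{\theta^{2}} - 4 e^{\frac{1}{2}} e^{\theta^{2}}\right) e^{- 2 \theta} e^{- \frac{3 \theta^{3}}{2}}}{2}
This equals f(\theta) exactly, so the claim holds.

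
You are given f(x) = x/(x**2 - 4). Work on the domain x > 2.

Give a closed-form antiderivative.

Factor the denominator ((x - 2)*(x + 2)) and decompose: f = 1/(2*(x + 2)) + 1/(2*(x - 2)); each piece integrates to a log, atan, or power term.
Check: d/dx[log(x**2 - 4)/2] = x/(x**2 - 4) = f(x).

An antiderivative is F(x) = log(x**2 - 4)/2.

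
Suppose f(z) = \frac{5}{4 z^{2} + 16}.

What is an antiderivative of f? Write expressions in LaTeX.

Whatever form F(z) takes, F'(z) = f(z) is non-negotiable.
Check: d/dz[\frac{5 \operatorname{atan}{\left(\frac{z}{2} \right)}}{8}] = \frac{5}{4 z^{2} + 16} = f(z).

An antiderivative is F(z) = \frac{5 \operatorname{atan}{\left(\frac{z}{2} \right)}}{8}.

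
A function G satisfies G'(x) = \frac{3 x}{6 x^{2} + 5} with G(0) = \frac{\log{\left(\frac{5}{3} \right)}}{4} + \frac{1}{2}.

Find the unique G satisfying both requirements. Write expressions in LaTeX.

G(x) = \frac{\log{\left(2 x^{2} + \frac{5}{3} \right)}}{4} + \frac{1}{2}

The substitution u = 2 x^{2} + \frac{5}{3} works: G'(x) is exactly (dG/du)*(du/dx) for that inner function.
A general antiderivative is \frac{\log{\left(2 x^{2} + \frac{5}{3} \right)}}{4} + C.
The condition gives C = \frac{\log{\left(\frac{5}{3} \right)}}{4} + \frac{1}{2} - (\frac{\log{\left(\frac{5}{3} \right)}}{4}) = \frac{1}{2}.
So G(x) = \frac{\log{\left(2 x^{2} + \frac{5}{3} \right)}}{4} + \frac{1}{2}.
Check: d/dx[\frac{\log{\left(2 x^{2} + \frac{5}{3} \right)}}{4} + \frac{1}{2}] = \frac{3 x}{6 x^{2} + 5} = G'(x).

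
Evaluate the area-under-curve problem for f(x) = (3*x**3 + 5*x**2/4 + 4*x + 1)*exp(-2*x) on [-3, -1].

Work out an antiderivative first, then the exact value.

f has the shape u'v + uv' for u = -3*x**3/2 - 23*x**2/8 - 39*x/8 - 47/16 and v = exp(-2*x) — it is the derivative of the product u*v.
F(x) = -3*x**3*exp(-2*x)/2 - 23*x**2*exp(-2*x)/8 - 39*x*exp(-2*x)/8 - 47*exp(-2*x)/16 is an antiderivative of f.
Check: d/dx[-3*x**3*exp(-2*x)/2 - 23*x**2*exp(-2*x)/8 - 39*x*exp(-2*x)/8 - 47*exp(-2*x)/16] = (12*x**3 + 5*x**2 + 16*x + 4)*exp(-2*x)/4, which equals f(x).
F(-1) = 9*exp(2)/16; F(-3) = 421*exp(6)/16.
Integral = F(-1) - F(-3) = -421*exp(6)/16 + 9*exp(2)/16.

Antiderivative: F(x) = -3*x**3*exp(-2*x)/2 - 23*x**2*exp(-2*x)/8 - 39*x*exp(-2*x)/8 - 47*exp(-2*x)/16; value = -421*exp(6)/16 + 9*exp(2)/16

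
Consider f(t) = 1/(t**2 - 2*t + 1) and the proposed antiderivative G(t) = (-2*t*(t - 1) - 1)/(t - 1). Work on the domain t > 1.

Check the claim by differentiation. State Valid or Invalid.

d/dt[G] = (-2*t**2 + 4*t - 1)/(t**2 - 2*t + 1)
d/dt[G] - f(t) = -2 != 0.

Invalid: d/dt[G] - f = -2, which is not 0.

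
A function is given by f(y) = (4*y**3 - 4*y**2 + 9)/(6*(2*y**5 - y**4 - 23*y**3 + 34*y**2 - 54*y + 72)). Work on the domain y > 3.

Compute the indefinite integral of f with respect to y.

Factor the denominator (6*(y - 3)*(y + 4)*(2*y - 3)*(y**2 + 2)) and decompose: f = (223*y + 1142)/(20196*(y**2 + 2)) - 12/(187*(2*y - 3)) - 311/(8316*(y + 4)) + 9/(154*(y - 3)); each piece integrates to a log, atan, or power term.
Check: d/dy[(16524*log(y - 3) - 9072*log(y - 3/2) - 10574*log(y + 4) + 1561*log(y**2 + 2) + 7994*sqrt(2)*atan(sqrt(2)*y/2))/282744] = (4*y**3 - 4*y**2 + 9)/(12*y**5 - 6*y**4 - 138*y**3 + 204*y**2 - 324*y + 432), which equals f(y).

F(y) = (16524*log(y - 3) - 9072*log(y - 3/2) - 10574*log(y + 4) + 1561*log(y**2 + 2) + 7994*sqrt(2)*atan(sqrt(2)*y/2))/282744 + C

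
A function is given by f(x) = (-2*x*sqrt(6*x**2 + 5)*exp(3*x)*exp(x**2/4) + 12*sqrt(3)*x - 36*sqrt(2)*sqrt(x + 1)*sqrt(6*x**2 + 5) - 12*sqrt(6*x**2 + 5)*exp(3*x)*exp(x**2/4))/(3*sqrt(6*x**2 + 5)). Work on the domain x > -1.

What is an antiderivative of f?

An antiderivative is F(x) = -2*(12*sqrt(2)*x*sqrt(x + 1) + 12*sqrt(2)*sqrt(x + 1) - sqrt(3)*sqrt(6*x**2 + 5) + 2*exp(3*x)*exp(x**2/4))/3.

Since d/dx undoes antidifferentiation here, F'(x) = f(x) is required of F(x).
Check: d/dx[-2*(12*sqrt(2)*x*sqrt(x + 1) + 12*sqrt(2)*sqrt(x + 1) - sqrt(3)*sqrt(6*x**2 + 5) + 2*exp(3*x)*exp(x**2/4))/3] = (-2*x*sqrt(x + 1)*sqrt(6*x**2 + 5)*exp(3*x)*exp(x**2/4) + 12*sqrt(3)*x*sqrt(x + 1) - 36*sqrt(2)*x*sqrt(6*x**2 + 5) - 12*sqrt(x + 1)*sqrt(6*x**2 + 5)*exp(3*x)*exp(x**2/4) - 36*sqrt(2)*sqrt(6*x**2 + 5))/(3*sqrt(x + 1)*sqrt(6*x**2 + 5)), which equals f(x).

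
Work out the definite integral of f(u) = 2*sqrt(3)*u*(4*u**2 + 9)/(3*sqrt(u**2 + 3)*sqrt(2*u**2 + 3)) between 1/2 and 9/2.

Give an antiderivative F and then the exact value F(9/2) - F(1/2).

Antiderivative: F(u) = 2*sqrt(3)*sqrt(2*u**4 + 9*u**2 + 9)/3; value = -sqrt(546)/6 + sqrt(5394)/2

The substitution w = 2*u**4/3 + 3*u**2 + 3 works: f is exactly (dF/dw)*(dw/du) for that inner function.
F(u) = 2*sqrt(3)*sqrt(2*u**4 + 9*u**2 + 9)/3 is an antiderivative of f.
Check: d/du[2*sqrt(3)*sqrt(2*u**4 + 9*u**2 + 9)/3] = (8*sqrt(3)*u**3 + 18*sqrt(3)*u)/(3*sqrt(2*u**4 + 9*u**2 + 9)), which equals f(u).
F(9/2) = sqrt(5394)/2; F(1/2) = sqrt(546)/6.
Integral = F(9/2) - F(1/2) = -sqrt(546)/6 + sqrt(5394)/2.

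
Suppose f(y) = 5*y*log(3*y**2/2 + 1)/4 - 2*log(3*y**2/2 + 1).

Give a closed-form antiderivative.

An antiderivative is F(y) = 5*y**2*log(3*y**2/2 + 1)/8 - 5*y**2/8 - 2*y*log(3*y**2/2 + 1) + 4*y + 5*log(y**2 + 2/3)/12 - 4*sqrt(6)*atan(sqrt(6)*y/2)/3.

The integrand splits into summands that can be handled one at a time.
Check: d/dy[5*y**2*log(3*y**2/2 + 1)/8 - 5*y**2/8 - 2*y*log(3*y**2/2 + 1) + 4*y + 5*log(y**2 + 2/3)/12 - 4*sqrt(6)*atan(sqrt(6)*y/2)/3] = 5*y*log(3*y**2/2 + 1)/4 - 2*log(3*y**2/2 + 1) = f(y).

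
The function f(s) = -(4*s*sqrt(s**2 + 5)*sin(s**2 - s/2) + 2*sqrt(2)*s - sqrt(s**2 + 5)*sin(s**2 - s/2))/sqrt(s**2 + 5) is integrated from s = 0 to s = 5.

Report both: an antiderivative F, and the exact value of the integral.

Differentiate the proposed F(s) back; it has to land on f(s) exactly.
F(s) = 2*(-sqrt(2)*sqrt(s**2 + 5) + cos(s**2 - s/2)) is an antiderivative of f.
Check: d/ds[2*(-sqrt(2)*sqrt(s**2 + 5) + cos(s**2 - s/2))] = (-4*s*sqrt(s**2 + 5)*sin(s**2 - s/2) - 2*sqrt(2)*s + sqrt(s**2 + 5)*sin(s**2 - s/2))/sqrt(s**2 + 5), which equals f(s).
F(5) = -4*sqrt(15) + 2*cos(45/2); F(0) = 2 - 2*sqrt(10).
Integral = F(5) - F(0) = -4*sqrt(15) - 2 + 2*cos(45/2) + 2*sqrt(10).

Antiderivative: F(s) = 2*(-sqrt(2)*sqrt(s**2 + 5) + cos(s**2 - s/2)); value = -4*sqrt(15) - 2 + 2*cos(45/2) + 2*sqrt(10)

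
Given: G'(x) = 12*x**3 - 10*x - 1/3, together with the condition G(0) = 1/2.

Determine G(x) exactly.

G(x) = 3*x**4 - 5*x**2 - x/3 + 1/2

Integrate term by term and add the pieces.
A general antiderivative is 3*x**4 - 5*x**2 - x/3 + C.
The condition gives C = 1/2 - (0) = 1/2.
So G(x) = 3*x**4 - 5*x**2 - x/3 + 1/2.
Check: d/dx[3*x**4 - 5*x**2 - x/3 + 1/2] = 12*x**3 - 10*x - 1/3 = G'(x).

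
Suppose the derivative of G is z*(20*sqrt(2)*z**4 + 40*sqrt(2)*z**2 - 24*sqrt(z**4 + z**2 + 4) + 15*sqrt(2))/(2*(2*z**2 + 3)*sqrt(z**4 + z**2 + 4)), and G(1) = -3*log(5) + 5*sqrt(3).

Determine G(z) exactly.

A first test for any G(z): its z-derivative must equal the given G'(z).
A general antiderivative is 5*sqrt(z**4/2 + z**2/2 + 2) - 3*log(2*z**2 + 3) + C.
The condition gives C = -3*log(5) + 5*sqrt(3) - (-3*log(5) + 5*sqrt(3)) = 0.
So G(z) = 5*sqrt(z**4/2 + z**2/2 + 2) - 3*log(2*z**2 + 3).
Check: d/dz[5*sqrt(z**4/2 + z**2/2 + 2) - 3*log(2*z**2 + 3)] = (20*sqrt(2)*z**5 + 40*sqrt(2)*z**3 - 24*z*sqrt(z**4 + z**2 + 4) + 15*sqrt(2)*z)/(4*z**2*sqrt(z**4 + z**2 + 4) + 6*sqrt(z**4 + z**2 + 4)), which equals G'(z).

G(z) = 5*sqrt(z**4/2 + z**2/2 + 2) - 3*log(2*z**2 + 3)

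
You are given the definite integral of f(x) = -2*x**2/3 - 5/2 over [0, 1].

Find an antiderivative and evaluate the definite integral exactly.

Antiderivative: F(x) = -2*x**3/9 - 5*x/2; value = -49/18

Recover f(x) by differentiating a candidate F(x); any mismatch rules it out.
F(x) = -2*x**3/9 - 5*x/2 is an antiderivative of f.
Check: d/dx[-2*x**3/9 - 5*x/2] = -2*x**2/3 - 5/2 = f(x).
F(1) = -49/18; F(0) = 0.
Integral = F(1) - F(0) = -49/18.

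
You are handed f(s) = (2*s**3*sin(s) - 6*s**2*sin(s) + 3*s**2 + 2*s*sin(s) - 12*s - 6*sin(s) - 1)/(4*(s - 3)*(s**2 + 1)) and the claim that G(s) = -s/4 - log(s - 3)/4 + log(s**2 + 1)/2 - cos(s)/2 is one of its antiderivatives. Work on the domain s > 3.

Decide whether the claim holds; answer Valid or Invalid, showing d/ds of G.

Invalid: d/ds[G] - f = -1/4, which is not 0.

d/ds[G] = (2*s**3*sin(s) - s**3 - 6*s**2*sin(s) + 6*s**2 + 2*s*sin(s) - 13*s - 6*sin(s) + 2)/(4*s**3 - 12*s**2 + 4*s - 12)
d/ds[G] - f(s) = -1/4 != 0.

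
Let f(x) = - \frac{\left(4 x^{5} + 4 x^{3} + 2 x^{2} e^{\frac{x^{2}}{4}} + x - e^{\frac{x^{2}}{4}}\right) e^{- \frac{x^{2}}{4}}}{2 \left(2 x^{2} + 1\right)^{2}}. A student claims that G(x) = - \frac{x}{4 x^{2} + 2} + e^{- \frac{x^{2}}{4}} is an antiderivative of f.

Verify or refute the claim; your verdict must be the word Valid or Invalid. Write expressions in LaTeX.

Invalid: d/dx[G] - f = \frac{2 x^{2} - 1}{4 x^{4} + 4 x^{2} + 1}, which is not 0.

d/dx[G] = \frac{- 4 x^{5} - 4 x^{3} + 2 x^{2} e^{\frac{x^{2}}{4}} - x - e^{\frac{x^{2}}{4}}}{8 x^{4} e^{\frac{x^{2}}{4}} + 8 x^{2} e^{\frac{x^{2}}{4}} + 2 e^{\frac{x^{2}}{4}}}
d/dx[G] - f(x) = \frac{2 x^{2} - 1}{4 x^{4} + 4 x^{2} + 1} != 0.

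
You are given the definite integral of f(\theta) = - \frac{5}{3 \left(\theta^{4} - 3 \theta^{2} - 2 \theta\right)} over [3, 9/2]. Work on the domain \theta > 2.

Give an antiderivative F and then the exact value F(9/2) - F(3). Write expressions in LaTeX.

The denominator factors as 3 \theta \left(\theta - 2\right) \left(\theta + 1\right)^{2}; partial fractions split f into directly integrable pieces: - \frac{20}{27 \left(\theta + 1\right)} - \frac{5}{9 \left(\theta + 1\right)^{2}} - \frac{5}{54 \left(\theta - 2\right)} + \frac{5}{6 \theta}.
F(\theta) = \frac{45 \theta \log{\left(\theta \right)} - 5 \theta \log{\left(\theta - 2 \right)} - 40 \theta \log{\left(\theta + 1 \right)} + 45 \log{\left(\theta \right)} - 5 \log{\left(\theta - 2 \right)} - 40 \log{\left(\theta + 1 \right)} + 30}{54 \theta + 54} is an antiderivative of f.
Check: d/d\theta[\frac{45 \theta \log{\left(\theta \right)} - 5 \theta \log{\left(\theta - 2 \right)} - 40 \theta \log{\left(\theta + 1 \right)} + 45 \log{\left(\theta \right)} - 5 \log{\left(\theta - 2 \right)} - 40 \log{\left(\theta + 1 \right)} + 30}{54 \theta + 54}] = - \frac{5}{3 \theta^{4} - 9 \theta^{2} - 6 \theta}, which equals f(\theta).
F(9/2) = - \frac{20 \log{\left(\frac{11}{2} \right)}}{27} - \frac{5 \log{\left(\frac{5}{2} \right)}}{54} + \frac{10}{99} + \frac{5 \log{\left(\frac{9}{2} \right)}}{6}; F(3) = - \frac{20 \log{\left(4 \right)}}{27} + \frac{5}{36} + \frac{5 \log{\left(3 \right)}}{6}.
Integral = F(9/2) - F(3) = - \frac{20 \log{\left(\frac{11}{2} \right)}}{27} - \frac{5 \log{\left(3 \right)}}{6} - \frac{5 \log{\left(\frac{5}{2} \right)}}{54} - \frac{5}{132} + \frac{20 \log{\left(4 \right)}}{27} + \frac{5 \log{\left(\frac{9}{2} \right)}}{6}.

Antiderivative: F(\theta) = \frac{45 \theta \log{\left(\theta \right)} - 5 \theta \log{\left(\theta - 2 \right)} - 40 \theta \log{\left(\theta + 1 \right)} + 45 \log{\left(\theta \right)} - 5 \log{\left(\theta - 2 \right)} - 40 \log{\left(\theta + 1 \right)} + 30}{54 \theta + 54}; value = - \frac{20 \log{\left(\frac{11}{2} \right)}}{27} - \frac{5 \log{\left(3 \right)}}{6} - \frac{5 \log{\left(\frac{5}{2} \right)}}{54} - \frac{5}{132} + \frac{20 \log{\left(4 \right)}}{27} + \frac{5 \log{\left(\frac{9}{2} \right)}}{6}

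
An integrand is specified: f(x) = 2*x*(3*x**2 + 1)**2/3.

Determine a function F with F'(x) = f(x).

An antiderivative is F(x) = -(-x**2 - 1/3)**3.

f matches the chain-rule pattern g'(h)*h' with inner function h(x) = -x**2 - 1/3; substituting u = h(x) collapses the integral.
Check: d/dx[-(-x**2 - 1/3)**3] = 6*x**5 + 4*x**3 + 2*x/3, which equals f(x).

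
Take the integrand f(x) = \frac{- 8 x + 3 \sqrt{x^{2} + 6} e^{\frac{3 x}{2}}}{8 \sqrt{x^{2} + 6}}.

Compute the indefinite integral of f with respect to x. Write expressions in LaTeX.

F(x) = - \sqrt{x^{2} + 6} + \frac{e^{\frac{3 x}{2}}}{4} + C

Since d/dx undoes antidifferentiation here, F'(x) = f(x) is required of F(x).
Check: d/dx[- \sqrt{x^{2} + 6} + \frac{e^{\frac{3 x}{2}}}{4}] = \frac{- 8 x + 3 \sqrt{x^{2} + 6} e^{\frac{3 x}{2}}}{8 \sqrt{x^{2} + 6}} = f(x).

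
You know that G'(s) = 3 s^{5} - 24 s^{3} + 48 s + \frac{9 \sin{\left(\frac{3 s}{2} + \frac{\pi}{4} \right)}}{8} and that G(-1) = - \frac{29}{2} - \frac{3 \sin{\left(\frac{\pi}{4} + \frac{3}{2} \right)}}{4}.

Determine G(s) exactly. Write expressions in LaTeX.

G(s) = \frac{2 s^{6} - 24 s^{4} + 96 s^{2} - 3 \cos{\left(\frac{3 s}{2} + \frac{\pi}{4} \right)} - 132}{4}

The integrand splits into summands that can be handled one at a time.
A general antiderivative is \frac{\left(s^{2} - 4\right)^{3}}{2} - \frac{3 \cos{\left(\frac{3 s}{2} + \frac{\pi}{4} \right)}}{4} + C.
The condition gives C = - \frac{29}{2} - \frac{3 \sin{\left(\frac{\pi}{4} + \frac{3}{2} \right)}}{4} - (- \frac{27}{2} - \frac{3 \sin{\left(\frac{\pi}{4} + \frac{3}{2} \right)}}{4}) = -1.
So G(s) = \frac{2 s^{6} - 24 s^{4} + 96 s^{2} - 3 \cos{\left(\frac{3 s}{2} + \frac{\pi}{4} \right)} - 132}{4}.
Check: d/ds[\frac{2 s^{6} - 24 s^{4} + 96 s^{2} - 3 \cos{\left(\frac{3 s}{2} + \frac{\pi}{4} \right)} - 132}{4}] = 3 s^{5} - 24 s^{3} + 48 s + \frac{9 \sin{\left(\frac{3 s}{2} + \frac{\pi}{4} \right)}}{8} = G'(s).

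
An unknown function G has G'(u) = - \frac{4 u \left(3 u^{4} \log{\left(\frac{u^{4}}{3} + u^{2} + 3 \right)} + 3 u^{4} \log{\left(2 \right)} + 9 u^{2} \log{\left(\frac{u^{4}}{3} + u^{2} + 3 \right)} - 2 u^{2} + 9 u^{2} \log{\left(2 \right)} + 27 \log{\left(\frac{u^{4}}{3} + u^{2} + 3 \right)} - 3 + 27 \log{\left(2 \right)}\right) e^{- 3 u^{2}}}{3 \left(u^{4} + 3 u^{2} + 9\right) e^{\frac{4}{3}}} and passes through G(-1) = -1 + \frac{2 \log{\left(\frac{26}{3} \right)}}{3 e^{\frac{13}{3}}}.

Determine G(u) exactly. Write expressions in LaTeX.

G'(u) has the shape v'r + vr' for v = \frac{2 e^{- 3 u^{2} - \frac{4}{3}}}{3} and r = \log{\left(\frac{2 u^{4}}{3} + 2 u^{2} + 6 \right)} — it is the derivative of the product v*r.
A general antiderivative is \frac{2 e^{- 3 u^{2} - \frac{4}{3}} \log{\left(\frac{2 u^{4}}{3} + 2 u^{2} + 6 \right)}}{3} + C.
The condition gives C = -1 + \frac{2 \log{\left(\frac{26}{3} \right)}}{3 e^{\frac{13}{3}}} - (\frac{2 \log{\left(\frac{26}{3} \right)}}{3 e^{\frac{13}{3}}}) = -1.
So G(u) = \frac{\left(- 3 e^{\frac{4}{3}} e^{3 u^{2}} + 2 \log{\left(\frac{u^{4}}{3} + u^{2} + 3 \right)} + 2 \log{\left(2 \right)}\right) e^{- 3 u^{2}}}{3 e^{\frac{4}{3}}}.
Check: d/du[\frac{\left(- 3 e^{\frac{4}{3}} e^{3 u^{2}} + 2 \log{\left(\frac{u^{4}}{3} + u^{2} + 3 \right)} + 2 \log{\left(2 \right)}\right) e^{- 3 u^{2}}}{3 e^{\frac{4}{3}}}] = \frac{- 12 u^{5} \log{\left(\frac{u^{4}}{3} + u^{2} + 3 \right)} - 12 u^{5} \log{\left(2 \right)} - 36 u^{3} \log{\left(\frac{u^{4}}{3} + u^{2} + 3 \right)} - 36 u^{3} \log{\left(2 \right)} + 8 u^{3} - 108 u \log{\left(\frac{u^{4}}{3} + u^{2} + 3 \right)} - 108 u \log{\left(2 \right)} + 12 u}{3 u^{4} e^{\frac{4}{3}} e^{3 u^{2}} + 9 u^{2} e^{\frac{4}{3}} e^{3 u^{2}} + 27 e^{\frac{4}{3}} e^{3 u^{2}}}, which equals G'(u).

G(u) = \frac{\left(- 3 e^{\frac{4}{3}} e^{3 u^{2}} + 2 \log{\left(\frac{u^{4}}{3} + u^{2} + 3 \right)} + 2 \log{\left(2 \right)}\right) e^{- 3 u^{2}}}{3 e^{\frac{4}{3}}}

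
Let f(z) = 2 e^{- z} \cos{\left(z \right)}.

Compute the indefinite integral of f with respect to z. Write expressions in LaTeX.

F(z) = \left(\sin{\left(z \right)} - \cos{\left(z \right)}\right) e^{- z} + C

Check any antiderivative F(z) by computing F'(z) and comparing it with f(z).
Check: d/dz[\left(\sin{\left(z \right)} - \cos{\left(z \right)}\right) e^{- z}] = 2 e^{- z} \cos{\left(z \right)} = f(z).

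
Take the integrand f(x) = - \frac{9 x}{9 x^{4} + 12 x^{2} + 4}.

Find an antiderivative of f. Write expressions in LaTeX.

The substitution u = x^{2} + \frac{2}{3} works: f is exactly (dF/du)*(du/dx) for that inner function.
Check: d/dx[\frac{3}{2 \left(3 x^{2} + 2\right)}] = - \frac{9 x}{9 x^{4} + 12 x^{2} + 4} = f(x).

An antiderivative is F(x) = \frac{3}{2 \left(3 x^{2} + 2\right)}.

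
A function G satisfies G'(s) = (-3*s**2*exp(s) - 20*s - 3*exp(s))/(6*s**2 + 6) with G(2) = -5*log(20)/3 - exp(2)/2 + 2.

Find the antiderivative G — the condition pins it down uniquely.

G(s) = -(3*exp(s) + 10*log(4*s**2 + 4) - 12)/6

The proposed G(s) is checked by its d/ds: the result must match the given G'(s).
A general antiderivative is -exp(s)/2 - 5*log(4*s**2 + 4)/3 + C.
The condition gives C = -5*log(20)/3 - exp(2)/2 + 2 - (-5*log(20)/3 - exp(2)/2) = 2.
So G(s) = -(3*exp(s) + 10*log(4*s**2 + 4) - 12)/6.
Check: d/ds[-(3*exp(s) + 10*log(4*s**2 + 4) - 12)/6] = (-3*s**2*exp(s) - 20*s - 3*exp(s))/(6*s**2 + 6) = G'(s).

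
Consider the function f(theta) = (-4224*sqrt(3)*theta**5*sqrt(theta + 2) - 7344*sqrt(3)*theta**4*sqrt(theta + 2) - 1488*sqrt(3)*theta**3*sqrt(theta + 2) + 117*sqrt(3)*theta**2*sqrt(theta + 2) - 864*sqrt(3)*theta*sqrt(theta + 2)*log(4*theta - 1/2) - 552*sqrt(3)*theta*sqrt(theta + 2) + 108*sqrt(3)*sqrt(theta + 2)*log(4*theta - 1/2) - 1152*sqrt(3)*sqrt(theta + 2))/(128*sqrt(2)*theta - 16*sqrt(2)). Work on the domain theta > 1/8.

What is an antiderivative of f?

An antiderivative is F(theta) = -3*sqrt(6)*(theta + 2)**(3/2)*(16*theta**4 + 8*theta**3 + theta**2 + 12*log(4*theta - 1/2))/16.

Recognize the product-rule pattern: f = u'v + uv' with u = -(3*theta/2 + 3)**(3/2), v = (-2*theta**2 - theta/2)**2 + 3*log(4*theta - 1/2), so integration by parts undoes it.
Check: d/dtheta[-3*sqrt(6)*(theta + 2)**(3/2)*(16*theta**4 + 8*theta**3 + theta**2 + 12*log(4*theta - 1/2))/16] = (-4224*sqrt(6)*theta**5*sqrt(theta + 2) - 7344*sqrt(6)*theta**4*sqrt(theta + 2) - 1488*sqrt(6)*theta**3*sqrt(theta + 2) + 117*sqrt(6)*theta**2*sqrt(theta + 2) - 864*sqrt(6)*theta*sqrt(theta + 2)*log(4*theta - 1/2) - 552*sqrt(6)*theta*sqrt(theta + 2) + 108*sqrt(6)*sqrt(theta + 2)*log(4*theta - 1/2) - 1152*sqrt(6)*sqrt(theta + 2))/(256*theta - 32), which equals f(theta).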